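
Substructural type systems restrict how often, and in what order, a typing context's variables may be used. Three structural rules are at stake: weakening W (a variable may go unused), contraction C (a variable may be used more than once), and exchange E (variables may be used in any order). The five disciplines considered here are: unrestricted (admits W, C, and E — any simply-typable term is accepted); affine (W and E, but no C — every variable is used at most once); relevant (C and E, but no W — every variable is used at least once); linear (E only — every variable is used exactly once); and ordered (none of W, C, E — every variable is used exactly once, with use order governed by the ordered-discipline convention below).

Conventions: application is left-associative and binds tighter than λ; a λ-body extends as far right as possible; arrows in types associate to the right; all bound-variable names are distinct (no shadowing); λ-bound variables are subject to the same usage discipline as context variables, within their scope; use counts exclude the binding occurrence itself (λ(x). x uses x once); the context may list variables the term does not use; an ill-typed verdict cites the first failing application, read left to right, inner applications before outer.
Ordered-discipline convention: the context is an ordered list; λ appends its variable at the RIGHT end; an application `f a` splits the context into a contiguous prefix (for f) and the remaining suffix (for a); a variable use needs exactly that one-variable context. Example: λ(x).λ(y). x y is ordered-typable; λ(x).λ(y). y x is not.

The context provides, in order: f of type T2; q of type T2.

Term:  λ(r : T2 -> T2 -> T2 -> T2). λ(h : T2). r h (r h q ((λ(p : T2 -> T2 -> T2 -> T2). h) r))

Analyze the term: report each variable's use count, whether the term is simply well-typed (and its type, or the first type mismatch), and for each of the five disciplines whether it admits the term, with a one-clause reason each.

usage: f=0; q=1; r (λ-bound)=3; h (λ-bound)=3; p (λ-bound)=0
left-to-right use order: r, h, r, h, q, h, r
typing: the term checks, with type (T2 -> T2 -> T2 -> T2) -> T2 -> T2 -> T2
ordered: ✗ — r ×3, h ×3 used more than once (contraction); f, p never used (weakening)
linear: ✗ — r ×3, h ×3 used more than once (contraction); f, p never used (weakening)
affine: ✗ — r ×3, h ×3 used more than once (contraction)
relevant: ✗ — f, p never used (weakening)
unrestricted: ✓ — typability at (T2 -> T2 -> T2 -> T2) -> T2 -> T2 -> T2 is all that's needed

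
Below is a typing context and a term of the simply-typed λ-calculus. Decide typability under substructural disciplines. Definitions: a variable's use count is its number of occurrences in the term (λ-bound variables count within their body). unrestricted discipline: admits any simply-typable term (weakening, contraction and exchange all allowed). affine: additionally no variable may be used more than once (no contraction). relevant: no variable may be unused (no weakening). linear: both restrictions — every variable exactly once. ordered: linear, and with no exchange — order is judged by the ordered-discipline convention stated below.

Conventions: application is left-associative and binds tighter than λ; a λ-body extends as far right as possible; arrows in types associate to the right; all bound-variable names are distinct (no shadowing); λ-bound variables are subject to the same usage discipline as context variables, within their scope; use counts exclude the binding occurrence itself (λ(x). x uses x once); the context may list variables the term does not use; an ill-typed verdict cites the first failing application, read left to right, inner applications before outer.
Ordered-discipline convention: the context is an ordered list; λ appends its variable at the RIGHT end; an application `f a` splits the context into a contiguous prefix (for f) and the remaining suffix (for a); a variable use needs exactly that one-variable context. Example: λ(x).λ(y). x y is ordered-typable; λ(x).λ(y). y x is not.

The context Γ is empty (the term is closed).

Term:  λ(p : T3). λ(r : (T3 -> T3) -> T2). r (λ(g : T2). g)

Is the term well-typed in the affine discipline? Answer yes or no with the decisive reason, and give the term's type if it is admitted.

no — not simply typable
usage: p (λ-bound)=0; r (λ-bound)=1; g (λ-bound)=1
order of uses: r, g
typing: ill-typed: an argument T2 -> T2 mismatches the expected T3 -> T3
across the five disciplines: ordered ✗ · linear ✗ · affine ✗ · relevant ✗ · unrestricted ✗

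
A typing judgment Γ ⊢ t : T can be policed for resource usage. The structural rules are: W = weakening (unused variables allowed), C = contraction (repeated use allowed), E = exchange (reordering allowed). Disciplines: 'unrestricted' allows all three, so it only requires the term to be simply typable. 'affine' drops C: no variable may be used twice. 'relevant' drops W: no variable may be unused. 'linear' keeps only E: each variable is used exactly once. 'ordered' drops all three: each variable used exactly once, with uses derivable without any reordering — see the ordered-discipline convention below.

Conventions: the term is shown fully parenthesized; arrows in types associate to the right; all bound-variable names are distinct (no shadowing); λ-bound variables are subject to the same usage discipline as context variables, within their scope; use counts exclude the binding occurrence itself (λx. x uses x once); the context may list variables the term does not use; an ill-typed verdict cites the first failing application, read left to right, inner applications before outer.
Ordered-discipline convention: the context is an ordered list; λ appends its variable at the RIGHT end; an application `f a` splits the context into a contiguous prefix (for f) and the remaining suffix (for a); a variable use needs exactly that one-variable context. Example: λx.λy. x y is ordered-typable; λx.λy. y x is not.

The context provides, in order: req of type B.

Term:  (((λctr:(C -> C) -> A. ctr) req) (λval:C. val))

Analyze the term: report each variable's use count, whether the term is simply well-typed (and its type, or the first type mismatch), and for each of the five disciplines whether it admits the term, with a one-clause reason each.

variable uses: req: 1×, ctr [bound]: 1×, val [bound]: 1×
order of uses: ctr, req, val
typing: ill-typed: an argument B mismatches the expected (C -> C) -> A
ordered: ✗ — fails simple typing
linear: ✗ — a type mismatch blocks all five
affine: ✗ — the type mismatch rejects it
relevant: ✗ — not simply typable
unrestricted: ✗ — fails simple typing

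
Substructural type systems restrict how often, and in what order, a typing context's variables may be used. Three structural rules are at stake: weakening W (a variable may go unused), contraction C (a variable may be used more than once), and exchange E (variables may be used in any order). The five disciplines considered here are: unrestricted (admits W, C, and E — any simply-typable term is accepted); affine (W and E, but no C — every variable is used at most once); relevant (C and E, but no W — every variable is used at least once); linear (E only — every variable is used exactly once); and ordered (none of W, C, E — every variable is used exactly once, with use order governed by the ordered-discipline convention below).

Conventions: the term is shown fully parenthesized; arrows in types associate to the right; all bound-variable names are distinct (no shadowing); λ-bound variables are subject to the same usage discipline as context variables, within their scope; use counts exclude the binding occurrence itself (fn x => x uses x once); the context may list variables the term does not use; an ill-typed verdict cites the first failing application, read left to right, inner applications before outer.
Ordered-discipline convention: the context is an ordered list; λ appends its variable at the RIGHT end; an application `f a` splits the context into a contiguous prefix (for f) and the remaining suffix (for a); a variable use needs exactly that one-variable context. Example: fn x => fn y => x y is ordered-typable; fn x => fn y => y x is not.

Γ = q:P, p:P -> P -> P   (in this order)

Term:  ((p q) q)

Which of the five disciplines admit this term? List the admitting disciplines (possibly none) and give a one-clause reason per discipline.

admitting disciplines: relevant, unrestricted
use counts: q: 2×, p: 1×
use order (left to right): p, q, q
typing: well-typed at P
ordered ✗ (needs contraction — q ×2)
linear ✗ (needs contraction — q ×2)
affine ✗ (needs contraction — q ×2)
relevant ✓ (every one of q, p appears)
unrestricted ✓ (typability at P is all that's needed)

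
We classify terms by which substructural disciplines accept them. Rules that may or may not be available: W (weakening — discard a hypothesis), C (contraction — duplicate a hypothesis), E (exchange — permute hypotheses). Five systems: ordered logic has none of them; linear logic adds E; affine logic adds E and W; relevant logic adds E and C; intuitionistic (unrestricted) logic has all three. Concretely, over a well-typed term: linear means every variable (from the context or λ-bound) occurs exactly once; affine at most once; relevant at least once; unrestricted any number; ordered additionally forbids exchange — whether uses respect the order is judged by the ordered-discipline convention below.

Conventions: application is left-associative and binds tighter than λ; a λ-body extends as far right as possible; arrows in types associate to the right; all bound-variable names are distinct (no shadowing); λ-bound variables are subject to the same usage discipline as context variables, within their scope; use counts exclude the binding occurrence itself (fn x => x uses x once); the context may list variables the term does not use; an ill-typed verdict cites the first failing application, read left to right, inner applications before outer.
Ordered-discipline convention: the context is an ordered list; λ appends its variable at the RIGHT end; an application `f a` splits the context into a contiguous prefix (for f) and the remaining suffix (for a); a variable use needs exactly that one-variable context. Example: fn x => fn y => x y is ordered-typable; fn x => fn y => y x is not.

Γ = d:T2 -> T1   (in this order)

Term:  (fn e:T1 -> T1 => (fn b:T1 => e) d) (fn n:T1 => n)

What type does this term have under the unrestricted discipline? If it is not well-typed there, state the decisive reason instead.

not well-typed under unrestricted — not simply typable
counts: d: 1, e (λ-bound): 1, b (λ-bound): 0, n (λ-bound): 1
use order (left to right): e, d, n
typing: ill-typed: an application expects T1 but receives T2 -> T1
summary: ordered ✗ | linear ✗ | affine ✗ | relevant ✗ | unrestricted ✗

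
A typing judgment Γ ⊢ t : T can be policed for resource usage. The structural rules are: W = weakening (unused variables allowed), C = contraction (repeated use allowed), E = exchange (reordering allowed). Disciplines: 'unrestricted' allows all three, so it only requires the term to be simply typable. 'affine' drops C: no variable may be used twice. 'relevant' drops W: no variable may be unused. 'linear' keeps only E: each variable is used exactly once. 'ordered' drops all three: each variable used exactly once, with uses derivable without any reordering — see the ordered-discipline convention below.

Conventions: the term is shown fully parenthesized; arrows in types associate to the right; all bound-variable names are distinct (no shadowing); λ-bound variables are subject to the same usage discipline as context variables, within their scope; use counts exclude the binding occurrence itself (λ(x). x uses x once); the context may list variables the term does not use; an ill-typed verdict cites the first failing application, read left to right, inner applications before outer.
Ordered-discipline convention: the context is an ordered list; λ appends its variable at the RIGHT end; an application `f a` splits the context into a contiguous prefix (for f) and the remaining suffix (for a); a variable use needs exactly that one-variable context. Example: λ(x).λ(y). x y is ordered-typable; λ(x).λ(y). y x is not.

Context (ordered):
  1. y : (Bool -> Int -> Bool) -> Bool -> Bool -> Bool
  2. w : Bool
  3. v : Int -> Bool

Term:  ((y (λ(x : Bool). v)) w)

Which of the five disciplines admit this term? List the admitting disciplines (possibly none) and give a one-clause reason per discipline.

accepted by: affine, unrestricted
use counts: y ×1, w ×1, v ×1, x (λ-bound) ×0
left-to-right use order: y, v, w
typing: well-typed — term : Bool -> Bool
ordered: ✗, x left unused
linear: ✗, x left unused
affine: ✓, no duplicate uses among y, w, v, x
relevant: ✗, x left unused
unrestricted: ✓, type-checks (Bool -> Bool) and nothing is barred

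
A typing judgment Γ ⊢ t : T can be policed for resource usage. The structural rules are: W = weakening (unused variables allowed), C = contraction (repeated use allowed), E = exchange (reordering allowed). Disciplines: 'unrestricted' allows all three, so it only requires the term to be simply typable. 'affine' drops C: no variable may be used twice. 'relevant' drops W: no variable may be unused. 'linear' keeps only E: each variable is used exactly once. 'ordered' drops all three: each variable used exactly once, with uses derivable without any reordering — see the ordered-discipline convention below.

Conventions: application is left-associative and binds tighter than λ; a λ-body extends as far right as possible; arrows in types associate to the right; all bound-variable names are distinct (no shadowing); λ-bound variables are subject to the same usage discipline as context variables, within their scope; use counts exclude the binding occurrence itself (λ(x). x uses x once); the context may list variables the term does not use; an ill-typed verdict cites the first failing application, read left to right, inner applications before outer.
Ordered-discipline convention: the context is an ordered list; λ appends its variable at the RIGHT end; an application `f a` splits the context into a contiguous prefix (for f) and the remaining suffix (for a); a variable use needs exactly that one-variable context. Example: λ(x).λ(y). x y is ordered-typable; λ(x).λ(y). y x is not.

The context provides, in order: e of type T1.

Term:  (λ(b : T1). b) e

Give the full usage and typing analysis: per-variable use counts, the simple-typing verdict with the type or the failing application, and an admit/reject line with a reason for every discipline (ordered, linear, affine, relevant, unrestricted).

variable uses: e: 1×; b [bound]: 1×
use order (left to right): b, e
typing: ✓ — T1
ordered: ✓ — single-use (e, b), ordered derivation ok
linear: ✓ — single use per variable (e, b)
affine: ✓ — e, b: no repeats, contraction unneeded
relevant: ✓ — none of e, b goes unused
unrestricted: ✓ — simply typable at T1; W, C, E all held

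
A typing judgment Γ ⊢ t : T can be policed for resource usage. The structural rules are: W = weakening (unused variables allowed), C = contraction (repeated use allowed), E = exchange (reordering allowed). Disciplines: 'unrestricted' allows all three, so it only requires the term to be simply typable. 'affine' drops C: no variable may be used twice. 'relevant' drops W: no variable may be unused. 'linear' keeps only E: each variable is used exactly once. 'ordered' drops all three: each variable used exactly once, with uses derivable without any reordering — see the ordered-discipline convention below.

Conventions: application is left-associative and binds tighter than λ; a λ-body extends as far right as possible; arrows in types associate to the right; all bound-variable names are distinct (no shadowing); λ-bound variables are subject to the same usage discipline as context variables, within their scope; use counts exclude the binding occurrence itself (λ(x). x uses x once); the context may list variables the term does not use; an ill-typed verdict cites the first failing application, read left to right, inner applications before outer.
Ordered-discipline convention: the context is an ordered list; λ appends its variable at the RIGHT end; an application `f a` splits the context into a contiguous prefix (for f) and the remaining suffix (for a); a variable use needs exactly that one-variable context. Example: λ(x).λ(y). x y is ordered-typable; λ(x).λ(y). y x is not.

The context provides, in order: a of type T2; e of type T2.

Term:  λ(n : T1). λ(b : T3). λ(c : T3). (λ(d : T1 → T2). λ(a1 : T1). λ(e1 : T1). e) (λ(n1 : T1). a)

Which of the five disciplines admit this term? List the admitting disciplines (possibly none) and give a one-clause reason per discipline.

admitted in: affine, unrestricted
usage: a=1; e=1; n (bound)=0; b (bound)=0; c (bound)=0; d (bound)=0; a1 (bound)=0; e1 (bound)=0; n1 (bound)=0
order of uses: e, a
typing: well-typed — term : T1 → T3 → T3 → T1 → T1 → T2
ordered ✗ (unused: n, b, c, d, a1, e1, n1 — weakening required)
linear ✗ (unused: n, b, c, d, a1, e1, n1 — weakening required)
affine ✓ (at most one use each (a, e, n, b, c, d, a1, e1, n1))
relevant ✗ (unused: n, b, c, d, a1, e1, n1 — weakening required)
unrestricted ✓ (type-checks (T1 → T3 → T3 → T1 → T1 → T2) and nothing is barred)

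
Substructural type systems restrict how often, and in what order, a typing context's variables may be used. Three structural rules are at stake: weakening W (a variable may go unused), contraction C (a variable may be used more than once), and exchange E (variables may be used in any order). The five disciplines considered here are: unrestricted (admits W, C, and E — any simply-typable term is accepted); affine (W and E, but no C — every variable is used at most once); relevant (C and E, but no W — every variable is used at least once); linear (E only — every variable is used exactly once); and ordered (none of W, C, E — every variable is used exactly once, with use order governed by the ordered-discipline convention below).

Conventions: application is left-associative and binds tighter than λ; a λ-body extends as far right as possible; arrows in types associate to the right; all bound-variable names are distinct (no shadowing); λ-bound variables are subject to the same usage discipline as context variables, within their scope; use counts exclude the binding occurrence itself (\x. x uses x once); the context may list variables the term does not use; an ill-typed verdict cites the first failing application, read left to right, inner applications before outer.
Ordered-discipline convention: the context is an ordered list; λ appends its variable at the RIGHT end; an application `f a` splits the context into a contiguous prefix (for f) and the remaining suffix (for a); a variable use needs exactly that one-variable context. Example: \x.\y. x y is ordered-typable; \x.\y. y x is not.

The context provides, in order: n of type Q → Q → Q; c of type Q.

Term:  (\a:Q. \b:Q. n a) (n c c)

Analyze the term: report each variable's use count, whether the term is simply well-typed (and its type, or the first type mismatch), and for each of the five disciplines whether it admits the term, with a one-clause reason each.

use counts: n: 2×, c: 2×, a [bound]: 1×, b [bound]: 0×
use order (left to right): n, a, n, c, c
typing: well-typed — term : Q → Q → Q
ordered: ✗ — needs contraction — n ×2, c ×2; unused: b — weakening required
linear: ✗ — needs contraction — n ×2, c ×2; unused: b — weakening required
affine: ✗ — needs contraction — n ×2, c ×2
relevant: ✗ — unused: b — weakening required
unrestricted: ✓ — well-typed at Q → Q → Q; no restrictions here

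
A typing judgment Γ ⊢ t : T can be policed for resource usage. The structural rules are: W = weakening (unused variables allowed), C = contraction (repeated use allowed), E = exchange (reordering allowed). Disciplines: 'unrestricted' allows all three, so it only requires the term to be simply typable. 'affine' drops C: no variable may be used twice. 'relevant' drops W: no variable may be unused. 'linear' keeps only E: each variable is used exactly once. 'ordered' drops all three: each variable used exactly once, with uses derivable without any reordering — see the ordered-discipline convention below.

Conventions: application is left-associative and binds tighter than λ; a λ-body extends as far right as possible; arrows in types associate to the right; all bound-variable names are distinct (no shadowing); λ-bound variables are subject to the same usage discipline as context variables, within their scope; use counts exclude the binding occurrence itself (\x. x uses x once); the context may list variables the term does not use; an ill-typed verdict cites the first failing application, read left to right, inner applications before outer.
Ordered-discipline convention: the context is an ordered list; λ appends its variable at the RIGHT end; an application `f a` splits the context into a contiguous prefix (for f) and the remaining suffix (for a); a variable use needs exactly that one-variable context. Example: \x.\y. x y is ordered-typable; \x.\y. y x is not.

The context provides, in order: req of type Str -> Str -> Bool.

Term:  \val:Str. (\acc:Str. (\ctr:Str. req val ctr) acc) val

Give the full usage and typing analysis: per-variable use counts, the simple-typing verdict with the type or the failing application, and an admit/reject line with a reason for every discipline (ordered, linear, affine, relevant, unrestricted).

variable uses: req ×1, val [bound] ×2, acc [bound] ×1, ctr [bound] ×1
uses in reading order: req, val, ctr, acc, val
typing: the term checks, with type Str -> Bool
ordered ✗ (val ×2 used more than once (contraction))
linear ✗ (val ×2 used more than once (contraction))
affine ✗ (val ×2 used more than once (contraction))
relevant ✓ (req, val, acc, ctr: all used, weakening unneeded)
unrestricted ✓ (typability at Str -> Bool is all that's needed)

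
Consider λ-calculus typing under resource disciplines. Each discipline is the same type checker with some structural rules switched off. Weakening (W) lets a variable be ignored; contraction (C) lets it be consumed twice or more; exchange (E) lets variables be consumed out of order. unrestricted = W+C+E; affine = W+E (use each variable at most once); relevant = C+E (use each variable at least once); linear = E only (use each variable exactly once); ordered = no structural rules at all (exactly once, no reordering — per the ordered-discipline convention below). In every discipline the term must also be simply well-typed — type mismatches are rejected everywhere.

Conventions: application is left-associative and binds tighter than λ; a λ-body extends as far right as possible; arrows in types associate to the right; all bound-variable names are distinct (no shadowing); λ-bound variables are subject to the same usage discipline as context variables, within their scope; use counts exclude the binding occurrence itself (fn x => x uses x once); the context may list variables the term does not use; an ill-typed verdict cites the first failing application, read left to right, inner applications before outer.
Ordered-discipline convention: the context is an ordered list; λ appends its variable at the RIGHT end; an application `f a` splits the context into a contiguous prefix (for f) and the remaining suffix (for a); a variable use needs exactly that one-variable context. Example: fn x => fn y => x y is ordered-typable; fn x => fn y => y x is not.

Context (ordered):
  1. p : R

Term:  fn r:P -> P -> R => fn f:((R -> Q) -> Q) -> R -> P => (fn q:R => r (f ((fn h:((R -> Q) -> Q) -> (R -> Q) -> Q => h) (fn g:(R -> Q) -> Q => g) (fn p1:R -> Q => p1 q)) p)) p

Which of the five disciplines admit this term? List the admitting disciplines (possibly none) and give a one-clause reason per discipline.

admitted by: relevant, unrestricted
counts: p=2; r [bound]=1; f [bound]=1; q [bound]=1; h [bound]=1; g [bound]=1; p1 [bound]=1
left-to-right use order: r, f, h, g, p1, q, p, p
typing: the term checks, with type (P -> P -> R) -> (((R -> Q) -> Q) -> R -> P) -> P -> R
ordered ✗ (uses contraction: p ×2)
linear ✗ (uses contraction: p ×2)
affine ✗ (uses contraction: p ×2)
relevant ✓ (at least one use each (p, r, f, q, h, g, p1))
unrestricted ✓ (type-checks ((P -> P -> R) -> (((R -> Q) -> Q) -> R -> P) -> P -> R) and nothing is barred)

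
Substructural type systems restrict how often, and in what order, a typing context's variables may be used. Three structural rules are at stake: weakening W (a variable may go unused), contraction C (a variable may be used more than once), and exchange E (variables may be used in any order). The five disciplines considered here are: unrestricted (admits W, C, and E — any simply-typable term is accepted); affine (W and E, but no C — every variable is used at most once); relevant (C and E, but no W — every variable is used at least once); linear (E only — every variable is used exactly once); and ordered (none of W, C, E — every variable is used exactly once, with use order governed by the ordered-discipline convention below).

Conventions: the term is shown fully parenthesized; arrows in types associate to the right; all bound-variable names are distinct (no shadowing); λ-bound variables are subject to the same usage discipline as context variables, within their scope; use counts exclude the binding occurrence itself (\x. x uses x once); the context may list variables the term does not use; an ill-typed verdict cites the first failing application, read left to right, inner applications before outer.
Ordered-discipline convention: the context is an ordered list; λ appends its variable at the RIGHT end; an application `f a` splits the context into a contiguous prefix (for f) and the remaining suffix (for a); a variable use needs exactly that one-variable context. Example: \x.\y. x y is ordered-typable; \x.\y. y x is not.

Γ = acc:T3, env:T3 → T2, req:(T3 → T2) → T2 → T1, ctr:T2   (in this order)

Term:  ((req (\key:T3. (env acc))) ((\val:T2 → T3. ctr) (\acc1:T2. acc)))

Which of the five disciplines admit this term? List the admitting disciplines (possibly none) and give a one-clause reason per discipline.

admitting disciplines: unrestricted
counts: acc: 2×, env: 1×, req: 1×, ctr: 1×, key (bound): 0×, val (bound): 0×, acc1 (bound): 0×
use order (left to right): req, env, acc, ctr, acc
typing: well-typed at T1
ordered ✗ (acc ×2 used more than once (contraction); key, val, acc1 never used (weakening))
linear ✗ (acc ×2 used more than once (contraction); key, val, acc1 never used (weakening))
affine ✗ (acc ×2 used more than once (contraction))
relevant ✗ (key, val, acc1 never used (weakening))
unrestricted ✓ (simply typable at T1; W, C, E all held)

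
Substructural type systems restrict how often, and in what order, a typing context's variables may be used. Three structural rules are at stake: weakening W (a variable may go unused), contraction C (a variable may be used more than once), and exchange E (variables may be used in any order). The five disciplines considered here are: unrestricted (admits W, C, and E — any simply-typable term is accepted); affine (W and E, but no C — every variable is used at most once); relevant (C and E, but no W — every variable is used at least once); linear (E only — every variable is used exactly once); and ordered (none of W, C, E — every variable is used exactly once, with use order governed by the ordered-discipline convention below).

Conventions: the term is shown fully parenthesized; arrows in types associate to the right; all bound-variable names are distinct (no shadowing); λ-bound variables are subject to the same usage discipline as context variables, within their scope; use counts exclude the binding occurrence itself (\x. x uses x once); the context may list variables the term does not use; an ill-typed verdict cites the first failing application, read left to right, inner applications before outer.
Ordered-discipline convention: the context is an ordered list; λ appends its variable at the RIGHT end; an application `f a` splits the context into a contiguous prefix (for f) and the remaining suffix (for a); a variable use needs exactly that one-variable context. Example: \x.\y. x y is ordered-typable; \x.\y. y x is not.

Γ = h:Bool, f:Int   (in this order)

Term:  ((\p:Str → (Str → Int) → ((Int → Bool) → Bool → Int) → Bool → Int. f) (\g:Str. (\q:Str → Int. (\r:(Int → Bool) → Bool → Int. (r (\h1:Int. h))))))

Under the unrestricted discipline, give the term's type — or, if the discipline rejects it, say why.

term : Int
usage: h: 1, f: 1, p (λ-bound): 0, g (λ-bound): 0, q (λ-bound): 0, r (λ-bound): 1, h1 (λ-bound): 0
uses in reading order: f, r, h
typing: ✓ — Int
per-discipline verdicts: ordered ✗ | linear ✗ | affine ✓ | relevant ✗ | unrestricted ✓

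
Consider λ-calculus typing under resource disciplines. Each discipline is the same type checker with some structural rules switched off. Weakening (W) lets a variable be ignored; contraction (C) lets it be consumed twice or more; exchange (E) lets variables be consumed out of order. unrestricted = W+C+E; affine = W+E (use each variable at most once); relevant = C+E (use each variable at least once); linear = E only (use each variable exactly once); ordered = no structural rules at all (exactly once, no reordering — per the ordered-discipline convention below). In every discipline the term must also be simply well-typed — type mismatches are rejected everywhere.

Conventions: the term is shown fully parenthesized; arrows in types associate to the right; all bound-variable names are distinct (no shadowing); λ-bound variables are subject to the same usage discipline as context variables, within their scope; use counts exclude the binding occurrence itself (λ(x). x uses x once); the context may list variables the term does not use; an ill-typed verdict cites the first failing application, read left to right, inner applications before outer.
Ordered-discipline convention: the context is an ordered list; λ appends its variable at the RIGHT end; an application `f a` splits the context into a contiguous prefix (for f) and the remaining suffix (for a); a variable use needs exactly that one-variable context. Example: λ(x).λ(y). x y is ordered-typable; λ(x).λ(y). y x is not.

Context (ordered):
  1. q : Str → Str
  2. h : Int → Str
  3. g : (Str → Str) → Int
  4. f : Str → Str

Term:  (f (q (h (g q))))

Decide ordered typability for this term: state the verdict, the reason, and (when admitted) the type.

no — needs contraction — q ×2
use counts: q ×2; h ×1; g ×1; f ×1
uses in reading order: f, q, h, g, q
typing: the term checks, with type Str
summary: ordered ✗ | linear ✗ | affine ✗ | relevant ✓ | unrestricted ✓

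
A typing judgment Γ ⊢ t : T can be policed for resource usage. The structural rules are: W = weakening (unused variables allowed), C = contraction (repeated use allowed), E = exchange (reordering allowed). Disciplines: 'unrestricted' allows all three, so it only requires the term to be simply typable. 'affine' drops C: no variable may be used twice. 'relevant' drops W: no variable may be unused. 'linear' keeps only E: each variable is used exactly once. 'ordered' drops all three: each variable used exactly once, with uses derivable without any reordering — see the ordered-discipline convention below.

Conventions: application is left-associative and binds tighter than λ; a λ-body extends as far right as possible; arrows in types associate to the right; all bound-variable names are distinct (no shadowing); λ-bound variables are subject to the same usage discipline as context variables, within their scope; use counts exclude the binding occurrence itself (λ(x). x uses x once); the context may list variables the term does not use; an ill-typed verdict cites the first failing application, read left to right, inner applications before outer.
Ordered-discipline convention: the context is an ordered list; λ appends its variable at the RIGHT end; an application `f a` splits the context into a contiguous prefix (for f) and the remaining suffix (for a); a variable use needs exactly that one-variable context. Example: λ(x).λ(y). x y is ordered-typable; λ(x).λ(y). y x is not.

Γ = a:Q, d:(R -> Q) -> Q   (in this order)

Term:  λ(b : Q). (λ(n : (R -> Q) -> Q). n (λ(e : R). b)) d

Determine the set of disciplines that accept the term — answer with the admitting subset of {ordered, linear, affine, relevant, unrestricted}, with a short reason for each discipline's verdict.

admitted by: affine, unrestricted
usage: a: 0; d: 1; b (bound): 1; n (bound): 1; e (bound): 0
order of uses: n, b, d
typing: well-typed at Q -> Q
ordered: ✗, unused: a, e — weakening required
linear: ✗, unused: a, e — weakening required
affine: ✓, no duplicate uses among a, d, b, n, e
relevant: ✗, unused: a, e — weakening required
unrestricted: ✓, typability at Q -> Q is all that's needed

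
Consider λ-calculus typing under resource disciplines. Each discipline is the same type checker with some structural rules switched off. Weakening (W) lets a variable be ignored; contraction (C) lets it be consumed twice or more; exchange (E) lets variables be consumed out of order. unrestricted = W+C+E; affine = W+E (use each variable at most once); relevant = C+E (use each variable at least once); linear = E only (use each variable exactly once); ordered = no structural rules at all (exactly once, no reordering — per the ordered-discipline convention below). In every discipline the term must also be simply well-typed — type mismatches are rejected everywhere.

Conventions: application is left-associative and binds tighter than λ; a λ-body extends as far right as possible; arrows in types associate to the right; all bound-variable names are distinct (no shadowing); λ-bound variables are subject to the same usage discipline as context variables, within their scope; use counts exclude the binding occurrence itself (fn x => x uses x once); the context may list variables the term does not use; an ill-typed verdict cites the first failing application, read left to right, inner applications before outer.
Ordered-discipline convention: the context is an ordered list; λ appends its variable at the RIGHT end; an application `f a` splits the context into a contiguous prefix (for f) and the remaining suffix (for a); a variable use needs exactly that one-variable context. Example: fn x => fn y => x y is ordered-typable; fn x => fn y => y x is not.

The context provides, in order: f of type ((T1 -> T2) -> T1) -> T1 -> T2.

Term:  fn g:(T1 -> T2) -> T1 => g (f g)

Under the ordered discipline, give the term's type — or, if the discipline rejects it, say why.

not well-typed under ordered — uses contraction: g ×2
usage: f ×1; g [bound] ×2
uses in reading order: g, f, g
typing: ✓ — ((T1 -> T2) -> T1) -> T1
across the five disciplines: ordered ✗, linear ✗, affine ✗, relevant ✓, unrestricted ✓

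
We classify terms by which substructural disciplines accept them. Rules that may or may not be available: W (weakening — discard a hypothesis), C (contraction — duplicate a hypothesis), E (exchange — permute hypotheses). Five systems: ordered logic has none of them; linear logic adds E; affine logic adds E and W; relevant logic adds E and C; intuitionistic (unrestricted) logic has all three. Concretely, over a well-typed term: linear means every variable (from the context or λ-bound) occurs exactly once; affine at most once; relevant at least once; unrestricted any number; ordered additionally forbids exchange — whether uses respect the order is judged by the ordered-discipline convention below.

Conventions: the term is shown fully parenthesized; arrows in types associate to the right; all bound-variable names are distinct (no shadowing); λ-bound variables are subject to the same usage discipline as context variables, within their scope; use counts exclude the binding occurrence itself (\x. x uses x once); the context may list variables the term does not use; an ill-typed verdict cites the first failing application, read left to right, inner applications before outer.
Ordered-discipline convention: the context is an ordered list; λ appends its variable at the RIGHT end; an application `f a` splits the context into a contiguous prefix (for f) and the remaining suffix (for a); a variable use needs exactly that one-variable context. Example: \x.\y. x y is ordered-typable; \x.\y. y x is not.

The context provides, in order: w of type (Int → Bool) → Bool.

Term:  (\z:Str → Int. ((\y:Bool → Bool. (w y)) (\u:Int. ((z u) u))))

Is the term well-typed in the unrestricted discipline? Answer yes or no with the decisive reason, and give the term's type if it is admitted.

no — the type mismatch rejects it
counts: w: 1, z (λ-bound): 1, y (λ-bound): 1, u (λ-bound): 2
use order (left to right): w, y, z, u, u
typing: ill-typed: a function awaiting Int → Bool gets Bool → Bool
across the five disciplines: ordered ✗ · linear ✗ · affine ✗ · relevant ✗ · unrestricted ✗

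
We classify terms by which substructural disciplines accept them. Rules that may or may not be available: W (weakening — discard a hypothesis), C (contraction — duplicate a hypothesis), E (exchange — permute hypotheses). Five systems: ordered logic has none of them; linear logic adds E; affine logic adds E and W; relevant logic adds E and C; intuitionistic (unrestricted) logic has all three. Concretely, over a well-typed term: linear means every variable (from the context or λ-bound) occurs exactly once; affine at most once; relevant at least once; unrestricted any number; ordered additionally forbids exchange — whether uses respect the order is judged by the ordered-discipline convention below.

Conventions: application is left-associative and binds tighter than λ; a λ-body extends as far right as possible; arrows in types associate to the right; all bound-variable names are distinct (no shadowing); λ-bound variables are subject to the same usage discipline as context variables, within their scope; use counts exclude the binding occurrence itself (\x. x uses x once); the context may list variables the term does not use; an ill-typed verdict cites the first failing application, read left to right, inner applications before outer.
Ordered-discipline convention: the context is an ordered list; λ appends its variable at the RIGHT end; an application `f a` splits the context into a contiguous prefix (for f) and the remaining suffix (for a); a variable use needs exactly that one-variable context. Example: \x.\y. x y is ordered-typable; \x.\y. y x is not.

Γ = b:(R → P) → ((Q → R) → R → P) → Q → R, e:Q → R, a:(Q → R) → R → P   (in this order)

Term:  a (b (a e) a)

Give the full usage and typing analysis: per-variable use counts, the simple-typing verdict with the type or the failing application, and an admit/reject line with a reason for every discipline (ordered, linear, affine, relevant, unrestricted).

usage: b=1; e=1; a=3
use order (left to right): a, b, a, e, a
typing: the term checks, with type R → P
ordered: ✗, a ×3 used more than once (contraction)
linear: ✗, a ×3 used more than once (contraction)
affine: ✗, a ×3 used more than once (contraction)
relevant: ✓, none of b, e, a goes unused
unrestricted: ✓, simply typable at R → P; W, C, E all held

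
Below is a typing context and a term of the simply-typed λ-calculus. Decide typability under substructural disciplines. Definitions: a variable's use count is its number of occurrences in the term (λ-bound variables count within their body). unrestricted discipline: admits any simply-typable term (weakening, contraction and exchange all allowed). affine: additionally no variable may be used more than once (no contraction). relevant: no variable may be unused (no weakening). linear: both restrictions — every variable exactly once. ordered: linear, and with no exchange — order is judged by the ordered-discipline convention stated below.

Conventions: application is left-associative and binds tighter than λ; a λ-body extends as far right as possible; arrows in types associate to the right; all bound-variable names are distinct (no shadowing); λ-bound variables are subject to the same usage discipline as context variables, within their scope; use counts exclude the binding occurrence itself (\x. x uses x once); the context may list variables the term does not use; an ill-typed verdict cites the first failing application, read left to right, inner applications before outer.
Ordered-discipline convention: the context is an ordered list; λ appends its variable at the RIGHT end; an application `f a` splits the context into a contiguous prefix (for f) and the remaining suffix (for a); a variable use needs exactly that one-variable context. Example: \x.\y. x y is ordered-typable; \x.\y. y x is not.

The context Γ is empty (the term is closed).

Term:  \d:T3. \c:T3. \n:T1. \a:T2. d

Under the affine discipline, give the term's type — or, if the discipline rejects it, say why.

term : T3 -> T3 -> T1 -> T2 -> T3
variable uses: d (λ-bound): 1; c (λ-bound): 0; n (λ-bound): 0; a (λ-bound): 0
order of uses: d
typing: well-typed — term : T3 -> T3 -> T1 -> T2 -> T3
across the five disciplines: ordered ✗; linear ✗; affine ✓; relevant ✗; unrestricted ✓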